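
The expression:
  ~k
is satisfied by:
  {k: False}


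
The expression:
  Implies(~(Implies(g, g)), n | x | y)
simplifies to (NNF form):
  True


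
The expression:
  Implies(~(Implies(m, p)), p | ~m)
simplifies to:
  p | ~m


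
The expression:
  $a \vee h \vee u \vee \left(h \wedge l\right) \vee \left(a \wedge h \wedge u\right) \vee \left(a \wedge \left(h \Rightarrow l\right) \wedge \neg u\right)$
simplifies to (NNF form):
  $a \vee h \vee u$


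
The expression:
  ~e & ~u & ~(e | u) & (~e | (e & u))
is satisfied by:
  {u: False, e: False}


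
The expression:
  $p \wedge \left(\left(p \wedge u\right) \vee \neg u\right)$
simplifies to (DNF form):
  $p$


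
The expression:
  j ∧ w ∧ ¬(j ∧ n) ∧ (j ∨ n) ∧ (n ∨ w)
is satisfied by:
  {j: True, w: True, n: False}


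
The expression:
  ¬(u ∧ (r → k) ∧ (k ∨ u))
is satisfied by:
  {r: True, u: False, k: False}
  {r: False, u: False, k: False}
  {k: True, r: True, u: False}
  {k: True, r: False, u: False}
  {u: True, r: True, k: False}


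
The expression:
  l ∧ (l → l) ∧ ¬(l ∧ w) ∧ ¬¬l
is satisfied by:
  {l: True, w: False}


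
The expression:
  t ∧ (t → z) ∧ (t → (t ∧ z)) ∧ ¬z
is never true.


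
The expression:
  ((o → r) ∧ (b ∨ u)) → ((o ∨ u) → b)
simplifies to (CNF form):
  (b ∨ o ∨ ¬u) ∧ (b ∨ ¬r ∨ ¬u)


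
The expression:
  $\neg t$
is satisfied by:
  {t: False}


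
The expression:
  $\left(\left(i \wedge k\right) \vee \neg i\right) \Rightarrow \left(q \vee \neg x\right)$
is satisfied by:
  {i: True, q: True, k: False, x: False}
  {q: True, i: False, k: False, x: False}
  {i: True, q: True, k: True, x: False}
  {q: True, k: True, i: False, x: False}
  {i: True, k: False, q: False, x: False}
  {i: False, k: False, q: False, x: False}
  {i: True, k: True, q: False, x: False}
  {k: True, i: False, q: False, x: False}
  {x: True, i: True, q: True, k: False}
  {x: True, q: True, i: False, k: False}
  {x: True, i: True, q: True, k: True}
  {x: True, q: True, k: True, i: False}
  {x: True, i: True, k: False, q: False}


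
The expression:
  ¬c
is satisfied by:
  {c: False}


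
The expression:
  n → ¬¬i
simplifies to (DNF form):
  i ∨ ¬n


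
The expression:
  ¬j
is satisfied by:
  {j: False}


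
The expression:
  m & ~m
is never true.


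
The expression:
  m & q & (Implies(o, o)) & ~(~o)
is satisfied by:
  {m: True, o: True, q: True}


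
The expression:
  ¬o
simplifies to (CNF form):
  ¬o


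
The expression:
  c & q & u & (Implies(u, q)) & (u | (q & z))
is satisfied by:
  {c: True, u: True, q: True}


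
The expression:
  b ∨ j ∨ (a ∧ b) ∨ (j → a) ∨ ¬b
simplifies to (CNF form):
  True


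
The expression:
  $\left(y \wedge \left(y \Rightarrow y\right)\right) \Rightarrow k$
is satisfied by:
  {k: True, y: False}
  {y: False, k: False}
  {y: True, k: True}


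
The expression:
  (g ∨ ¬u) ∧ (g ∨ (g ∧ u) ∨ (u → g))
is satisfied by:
  {g: True, u: False}
  {u: False, g: False}
  {u: True, g: True}


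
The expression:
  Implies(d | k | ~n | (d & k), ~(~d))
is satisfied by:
  {d: True, n: True, k: False}
  {d: True, n: False, k: False}
  {d: True, k: True, n: True}
  {d: True, k: True, n: False}
  {n: True, k: False, d: False}


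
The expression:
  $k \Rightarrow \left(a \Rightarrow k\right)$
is always true.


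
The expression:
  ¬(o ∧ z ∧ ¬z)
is always true.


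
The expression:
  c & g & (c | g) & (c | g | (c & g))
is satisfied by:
  {c: True, g: True}


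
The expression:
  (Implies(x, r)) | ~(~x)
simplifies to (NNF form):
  True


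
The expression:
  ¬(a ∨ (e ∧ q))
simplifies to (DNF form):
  (¬a ∧ ¬e) ∨ (¬a ∧ ¬q)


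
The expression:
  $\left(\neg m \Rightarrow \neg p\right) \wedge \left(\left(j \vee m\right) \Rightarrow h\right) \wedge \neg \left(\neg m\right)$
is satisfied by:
  {h: True, m: True}


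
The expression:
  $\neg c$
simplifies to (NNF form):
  $\neg c$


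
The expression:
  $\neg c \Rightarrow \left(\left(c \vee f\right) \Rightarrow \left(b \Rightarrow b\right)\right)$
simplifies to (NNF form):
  $\text{True}$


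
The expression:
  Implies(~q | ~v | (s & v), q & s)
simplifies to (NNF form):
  q & (s | v)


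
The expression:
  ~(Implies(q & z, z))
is never true.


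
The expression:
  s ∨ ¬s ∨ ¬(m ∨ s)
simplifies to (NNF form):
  True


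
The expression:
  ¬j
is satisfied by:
  {j: False}


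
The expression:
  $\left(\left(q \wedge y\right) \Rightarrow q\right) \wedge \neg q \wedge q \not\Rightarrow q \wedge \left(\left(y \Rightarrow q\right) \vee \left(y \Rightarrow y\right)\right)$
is never true.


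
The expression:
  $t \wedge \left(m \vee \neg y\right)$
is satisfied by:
  {t: True, m: True, y: False}
  {t: True, m: False, y: False}
  {t: True, y: True, m: True}


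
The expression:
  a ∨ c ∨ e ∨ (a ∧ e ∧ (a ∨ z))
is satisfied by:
  {a: True, e: True, c: True}
  {a: True, e: True, c: False}
  {a: True, c: True, e: False}
  {a: True, c: False, e: False}
  {e: True, c: True, a: False}
  {e: True, c: False, a: False}
  {c: True, e: False, a: False}


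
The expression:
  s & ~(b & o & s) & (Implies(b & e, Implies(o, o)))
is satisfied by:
  {s: True, o: False, b: False}
  {b: True, s: True, o: False}
  {o: True, s: True, b: False}


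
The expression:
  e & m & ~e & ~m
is never true.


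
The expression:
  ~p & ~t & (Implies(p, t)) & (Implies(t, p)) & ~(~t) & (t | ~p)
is never true.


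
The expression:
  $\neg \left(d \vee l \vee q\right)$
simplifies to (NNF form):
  $\neg d \wedge \neg l \wedge \neg q$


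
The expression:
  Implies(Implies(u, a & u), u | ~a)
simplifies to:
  u | ~a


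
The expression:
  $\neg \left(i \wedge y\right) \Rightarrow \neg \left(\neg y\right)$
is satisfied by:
  {y: True}


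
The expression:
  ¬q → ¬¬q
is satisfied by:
  {q: True}


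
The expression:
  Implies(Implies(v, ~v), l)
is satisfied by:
  {v: True, l: True}
  {v: True, l: False}
  {l: True, v: False}


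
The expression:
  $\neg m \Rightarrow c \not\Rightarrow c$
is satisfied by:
  {m: True}


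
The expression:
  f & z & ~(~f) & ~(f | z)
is never true.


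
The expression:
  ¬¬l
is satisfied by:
  {l: True}


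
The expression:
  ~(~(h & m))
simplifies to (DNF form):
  h & m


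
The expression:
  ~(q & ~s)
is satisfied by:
  {s: True, q: False}
  {q: False, s: False}
  {q: True, s: True}


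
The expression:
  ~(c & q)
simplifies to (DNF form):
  ~c | ~q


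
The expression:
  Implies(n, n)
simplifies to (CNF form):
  True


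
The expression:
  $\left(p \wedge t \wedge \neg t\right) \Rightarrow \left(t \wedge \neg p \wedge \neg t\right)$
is always true.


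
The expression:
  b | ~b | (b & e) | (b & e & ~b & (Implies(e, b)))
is always true.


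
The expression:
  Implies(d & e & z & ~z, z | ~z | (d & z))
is always true.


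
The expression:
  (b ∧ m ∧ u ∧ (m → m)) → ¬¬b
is always true.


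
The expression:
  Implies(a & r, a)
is always true.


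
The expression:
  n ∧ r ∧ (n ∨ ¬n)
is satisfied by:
  {r: True, n: True}


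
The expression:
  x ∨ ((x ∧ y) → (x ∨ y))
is always true.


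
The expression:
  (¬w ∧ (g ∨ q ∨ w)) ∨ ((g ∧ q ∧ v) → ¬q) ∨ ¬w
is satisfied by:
  {w: False, v: False, q: False, g: False}
  {g: True, w: False, v: False, q: False}
  {q: True, w: False, v: False, g: False}
  {g: True, q: True, w: False, v: False}
  {v: True, g: False, w: False, q: False}
  {g: True, v: True, w: False, q: False}
  {q: True, v: True, g: False, w: False}
  {g: True, q: True, v: True, w: False}
  {w: True, q: False, v: False, g: False}
  {g: True, w: True, q: False, v: False}
  {q: True, w: True, g: False, v: False}
  {g: True, q: True, w: True, v: False}
  {v: True, w: True, q: False, g: False}
  {g: True, v: True, w: True, q: False}
  {q: True, v: True, w: True, g: False}


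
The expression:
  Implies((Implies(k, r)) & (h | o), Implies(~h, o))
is always true.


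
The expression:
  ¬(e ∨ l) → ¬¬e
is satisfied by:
  {l: True, e: True}
  {l: True, e: False}
  {e: True, l: False}


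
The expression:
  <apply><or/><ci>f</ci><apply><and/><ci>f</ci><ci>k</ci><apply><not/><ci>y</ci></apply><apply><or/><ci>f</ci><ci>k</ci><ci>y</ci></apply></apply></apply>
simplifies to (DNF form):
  <ci>f</ci>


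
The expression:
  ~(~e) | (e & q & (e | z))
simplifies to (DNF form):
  e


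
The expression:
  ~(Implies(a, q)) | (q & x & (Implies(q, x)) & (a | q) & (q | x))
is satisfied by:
  {a: True, x: True, q: False}
  {a: True, q: False, x: False}
  {a: True, x: True, q: True}
  {x: True, q: True, a: False}


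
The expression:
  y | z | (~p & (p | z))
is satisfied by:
  {y: True, z: True}
  {y: True, z: False}
  {z: True, y: False}


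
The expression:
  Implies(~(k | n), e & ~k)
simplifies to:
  e | k | n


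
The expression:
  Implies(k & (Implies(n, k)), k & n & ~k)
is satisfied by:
  {k: False}


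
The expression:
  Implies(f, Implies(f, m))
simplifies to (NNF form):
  m | ~f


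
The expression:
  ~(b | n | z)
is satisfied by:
  {n: False, z: False, b: False}


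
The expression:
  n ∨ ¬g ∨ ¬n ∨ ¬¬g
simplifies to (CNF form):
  True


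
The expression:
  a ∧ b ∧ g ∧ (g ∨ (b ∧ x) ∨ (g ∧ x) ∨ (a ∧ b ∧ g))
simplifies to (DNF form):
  a ∧ b ∧ g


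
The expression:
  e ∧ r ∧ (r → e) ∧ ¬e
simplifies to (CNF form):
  False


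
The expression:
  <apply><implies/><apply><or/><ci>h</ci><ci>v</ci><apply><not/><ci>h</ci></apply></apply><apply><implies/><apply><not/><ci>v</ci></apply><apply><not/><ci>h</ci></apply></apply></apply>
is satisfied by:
  {v: True, h: False}
  {h: False, v: False}
  {h: True, v: True}


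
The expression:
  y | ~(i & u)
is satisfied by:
  {y: True, u: False, i: False}
  {u: False, i: False, y: False}
  {y: True, i: True, u: False}
  {i: True, u: False, y: False}
  {y: True, u: True, i: False}
  {u: True, y: False, i: False}
  {y: True, i: True, u: True}


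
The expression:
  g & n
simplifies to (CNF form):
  g & n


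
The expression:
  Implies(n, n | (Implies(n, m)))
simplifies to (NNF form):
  True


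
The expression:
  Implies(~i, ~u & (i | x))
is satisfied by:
  {i: True, x: True, u: False}
  {i: True, u: False, x: False}
  {i: True, x: True, u: True}
  {i: True, u: True, x: False}
  {x: True, u: False, i: False}


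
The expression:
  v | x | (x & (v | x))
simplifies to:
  v | x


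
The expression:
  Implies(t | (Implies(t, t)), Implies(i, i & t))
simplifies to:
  t | ~i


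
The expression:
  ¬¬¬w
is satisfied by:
  {w: False}


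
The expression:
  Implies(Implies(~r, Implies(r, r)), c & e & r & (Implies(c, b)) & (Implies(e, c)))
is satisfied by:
  {r: True, c: True, e: True, b: True}


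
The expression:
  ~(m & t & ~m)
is always true.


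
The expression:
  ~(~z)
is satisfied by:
  {z: True}


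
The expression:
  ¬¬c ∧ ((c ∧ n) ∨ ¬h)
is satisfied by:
  {c: True, n: True, h: False}
  {c: True, h: False, n: False}
  {c: True, n: True, h: True}


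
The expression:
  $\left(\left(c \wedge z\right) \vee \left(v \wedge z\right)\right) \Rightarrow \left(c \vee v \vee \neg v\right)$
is always true.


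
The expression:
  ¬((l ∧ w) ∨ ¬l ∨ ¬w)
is never true.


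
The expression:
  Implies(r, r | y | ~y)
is always true.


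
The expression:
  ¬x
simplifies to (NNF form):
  ¬x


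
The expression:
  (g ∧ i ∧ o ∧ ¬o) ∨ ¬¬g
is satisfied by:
  {g: True}


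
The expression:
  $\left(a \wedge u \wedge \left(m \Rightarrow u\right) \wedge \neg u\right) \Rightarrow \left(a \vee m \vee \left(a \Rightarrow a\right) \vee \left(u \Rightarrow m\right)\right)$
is always true.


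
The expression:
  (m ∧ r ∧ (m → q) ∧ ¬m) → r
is always true.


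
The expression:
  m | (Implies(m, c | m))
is always true.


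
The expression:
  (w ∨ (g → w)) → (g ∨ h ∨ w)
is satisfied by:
  {h: True, g: True, w: True}
  {h: True, g: True, w: False}
  {h: True, w: True, g: False}
  {h: True, w: False, g: False}
  {g: True, w: True, h: False}
  {g: True, w: False, h: False}
  {w: True, g: False, h: False}


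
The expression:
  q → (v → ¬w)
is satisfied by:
  {w: False, v: False, q: False}
  {q: True, w: False, v: False}
  {v: True, w: False, q: False}
  {q: True, v: True, w: False}
  {w: True, q: False, v: False}
  {q: True, w: True, v: False}
  {v: True, w: True, q: False}


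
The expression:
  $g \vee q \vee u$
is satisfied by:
  {q: True, g: True, u: True}
  {q: True, g: True, u: False}
  {q: True, u: True, g: False}
  {q: True, u: False, g: False}
  {g: True, u: True, q: False}
  {g: True, u: False, q: False}
  {u: True, g: False, q: False}


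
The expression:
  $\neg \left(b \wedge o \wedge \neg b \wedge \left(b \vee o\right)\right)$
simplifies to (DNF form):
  $\text{True}$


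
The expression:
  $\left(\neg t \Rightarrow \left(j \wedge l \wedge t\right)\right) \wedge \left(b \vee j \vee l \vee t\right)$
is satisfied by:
  {t: True}


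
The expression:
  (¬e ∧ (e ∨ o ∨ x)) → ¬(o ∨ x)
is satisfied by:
  {e: True, o: False, x: False}
  {x: True, e: True, o: False}
  {e: True, o: True, x: False}
  {x: True, e: True, o: True}
  {x: False, o: False, e: False}


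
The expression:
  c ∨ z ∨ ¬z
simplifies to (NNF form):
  True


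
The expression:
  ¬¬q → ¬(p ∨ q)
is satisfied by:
  {q: False}


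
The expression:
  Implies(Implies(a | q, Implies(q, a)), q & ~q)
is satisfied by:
  {q: True, a: False}


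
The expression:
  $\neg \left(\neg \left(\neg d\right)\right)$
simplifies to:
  $\neg d$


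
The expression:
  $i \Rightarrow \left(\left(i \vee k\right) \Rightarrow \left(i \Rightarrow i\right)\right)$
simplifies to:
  $\text{True}$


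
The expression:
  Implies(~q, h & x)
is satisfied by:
  {x: True, q: True, h: True}
  {x: True, q: True, h: False}
  {q: True, h: True, x: False}
  {q: True, h: False, x: False}
  {x: True, h: True, q: False}


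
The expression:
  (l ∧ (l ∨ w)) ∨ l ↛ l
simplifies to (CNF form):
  l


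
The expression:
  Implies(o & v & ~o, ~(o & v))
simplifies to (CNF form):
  True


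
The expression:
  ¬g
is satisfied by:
  {g: False}


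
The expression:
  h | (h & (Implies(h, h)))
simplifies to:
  h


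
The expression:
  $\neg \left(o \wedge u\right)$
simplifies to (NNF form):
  $\neg o \vee \neg u$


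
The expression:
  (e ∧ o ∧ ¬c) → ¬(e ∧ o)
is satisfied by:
  {c: True, o: False, e: False}
  {o: False, e: False, c: False}
  {c: True, e: True, o: False}
  {e: True, o: False, c: False}
  {c: True, o: True, e: False}
  {o: True, c: False, e: False}
  {c: True, e: True, o: True}


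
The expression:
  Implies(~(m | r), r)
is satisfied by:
  {r: True, m: True}
  {r: True, m: False}
  {m: True, r: False}


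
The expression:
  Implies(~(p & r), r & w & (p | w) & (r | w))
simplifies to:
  r & (p | w)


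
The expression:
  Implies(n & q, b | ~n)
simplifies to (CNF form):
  b | ~n | ~q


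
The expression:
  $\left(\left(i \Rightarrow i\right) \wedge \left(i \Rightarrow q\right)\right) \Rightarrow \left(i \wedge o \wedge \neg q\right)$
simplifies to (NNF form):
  $i \wedge \neg q$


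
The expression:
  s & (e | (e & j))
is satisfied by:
  {e: True, s: True}


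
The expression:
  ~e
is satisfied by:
  {e: False}


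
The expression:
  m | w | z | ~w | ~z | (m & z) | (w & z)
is always true.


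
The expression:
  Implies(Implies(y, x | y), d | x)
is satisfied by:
  {x: True, d: True}
  {x: True, d: False}
  {d: True, x: False}


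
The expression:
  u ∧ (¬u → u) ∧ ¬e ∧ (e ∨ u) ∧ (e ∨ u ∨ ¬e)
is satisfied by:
  {u: True, e: False}


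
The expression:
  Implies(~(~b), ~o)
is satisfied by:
  {o: False, b: False}
  {b: True, o: False}
  {o: True, b: False}


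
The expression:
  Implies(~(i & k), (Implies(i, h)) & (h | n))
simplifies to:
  h | (i & k) | (n & ~i)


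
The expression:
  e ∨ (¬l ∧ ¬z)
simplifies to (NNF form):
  e ∨ (¬l ∧ ¬z)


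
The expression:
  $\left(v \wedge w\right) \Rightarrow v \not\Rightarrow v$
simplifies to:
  $\neg v \vee \neg w$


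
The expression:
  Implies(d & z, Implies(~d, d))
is always true.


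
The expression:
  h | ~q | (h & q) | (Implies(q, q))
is always true.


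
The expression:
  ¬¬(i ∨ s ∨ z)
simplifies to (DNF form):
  i ∨ s ∨ z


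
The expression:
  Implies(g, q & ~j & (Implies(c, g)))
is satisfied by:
  {q: True, j: False, g: False}
  {j: False, g: False, q: False}
  {q: True, j: True, g: False}
  {j: True, q: False, g: False}
  {g: True, q: True, j: False}


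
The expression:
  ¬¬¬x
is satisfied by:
  {x: False}


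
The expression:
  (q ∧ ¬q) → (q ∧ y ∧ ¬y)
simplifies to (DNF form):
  True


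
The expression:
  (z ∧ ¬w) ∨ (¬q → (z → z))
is always true.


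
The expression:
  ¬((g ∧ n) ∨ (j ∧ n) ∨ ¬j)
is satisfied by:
  {j: True, n: False}


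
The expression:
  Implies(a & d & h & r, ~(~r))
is always true.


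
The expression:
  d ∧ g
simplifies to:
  d ∧ g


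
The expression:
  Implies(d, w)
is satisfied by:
  {w: True, d: False}
  {d: False, w: False}
  {d: True, w: True}


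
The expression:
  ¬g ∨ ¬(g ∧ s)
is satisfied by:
  {s: False, g: False}
  {g: True, s: False}
  {s: True, g: False}


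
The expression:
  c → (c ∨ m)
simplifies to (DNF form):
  True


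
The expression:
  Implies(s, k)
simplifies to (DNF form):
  k | ~s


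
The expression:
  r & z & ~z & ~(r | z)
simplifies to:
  False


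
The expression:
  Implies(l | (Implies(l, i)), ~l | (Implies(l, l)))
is always true.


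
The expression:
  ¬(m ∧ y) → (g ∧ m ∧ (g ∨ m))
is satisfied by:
  {m: True, y: True, g: True}
  {m: True, y: True, g: False}
  {m: True, g: True, y: False}


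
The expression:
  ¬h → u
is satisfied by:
  {u: True, h: True}
  {u: True, h: False}
  {h: True, u: False}


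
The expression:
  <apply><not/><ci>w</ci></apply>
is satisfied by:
  {w: False}


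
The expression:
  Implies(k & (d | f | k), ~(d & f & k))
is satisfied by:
  {k: False, d: False, f: False}
  {f: True, k: False, d: False}
  {d: True, k: False, f: False}
  {f: True, d: True, k: False}
  {k: True, f: False, d: False}
  {f: True, k: True, d: False}
  {d: True, k: True, f: False}


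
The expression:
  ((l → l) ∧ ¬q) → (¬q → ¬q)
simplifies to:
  True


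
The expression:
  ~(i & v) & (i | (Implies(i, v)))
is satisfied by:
  {v: False, i: False}
  {i: True, v: False}
  {v: True, i: False}


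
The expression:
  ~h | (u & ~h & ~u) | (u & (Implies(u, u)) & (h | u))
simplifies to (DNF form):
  u | ~h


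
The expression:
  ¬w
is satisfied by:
  {w: False}


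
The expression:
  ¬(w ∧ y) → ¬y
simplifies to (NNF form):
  w ∨ ¬y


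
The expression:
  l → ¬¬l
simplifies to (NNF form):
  True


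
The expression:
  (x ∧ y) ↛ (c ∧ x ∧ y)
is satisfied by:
  {x: True, y: True, c: False}


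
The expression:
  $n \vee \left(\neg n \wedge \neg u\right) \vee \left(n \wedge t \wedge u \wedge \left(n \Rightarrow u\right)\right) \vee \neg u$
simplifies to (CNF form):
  $n \vee \neg u$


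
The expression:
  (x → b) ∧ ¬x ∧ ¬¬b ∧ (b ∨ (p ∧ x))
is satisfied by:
  {b: True, x: False}


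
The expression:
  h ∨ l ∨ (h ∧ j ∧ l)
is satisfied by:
  {l: True, h: True}
  {l: True, h: False}
  {h: True, l: False}


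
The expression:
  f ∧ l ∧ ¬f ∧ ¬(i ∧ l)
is never true.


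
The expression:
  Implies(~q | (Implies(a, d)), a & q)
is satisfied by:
  {a: True, q: True}


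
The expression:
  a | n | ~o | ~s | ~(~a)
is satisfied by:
  {n: True, a: True, s: False, o: False}
  {n: True, s: False, o: False, a: False}
  {a: True, s: False, o: False, n: False}
  {a: False, s: False, o: False, n: False}
  {n: True, o: True, a: True, s: False}
  {n: True, o: True, a: False, s: False}
  {o: True, a: True, n: False, s: False}
  {o: True, n: False, s: False, a: False}
  {a: True, n: True, s: True, o: False}
  {n: True, s: True, a: False, o: False}
  {a: True, s: True, n: False, o: False}
  {s: True, n: False, o: False, a: False}
  {n: True, o: True, s: True, a: True}
  {n: True, o: True, s: True, a: False}
  {o: True, s: True, a: True, n: False}


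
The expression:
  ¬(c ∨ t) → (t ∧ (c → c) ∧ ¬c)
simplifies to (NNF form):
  c ∨ t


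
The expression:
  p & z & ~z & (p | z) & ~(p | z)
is never true.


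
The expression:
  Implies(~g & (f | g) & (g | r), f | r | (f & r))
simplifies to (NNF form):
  True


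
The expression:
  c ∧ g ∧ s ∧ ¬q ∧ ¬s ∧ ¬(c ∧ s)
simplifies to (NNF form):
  False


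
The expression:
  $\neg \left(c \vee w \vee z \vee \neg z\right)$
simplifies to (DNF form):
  $\text{False}$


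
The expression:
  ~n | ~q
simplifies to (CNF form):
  ~n | ~q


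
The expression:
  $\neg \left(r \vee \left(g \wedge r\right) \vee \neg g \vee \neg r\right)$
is never true.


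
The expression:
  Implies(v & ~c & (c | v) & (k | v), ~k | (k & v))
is always true.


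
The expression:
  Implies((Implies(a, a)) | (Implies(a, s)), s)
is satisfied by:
  {s: True}


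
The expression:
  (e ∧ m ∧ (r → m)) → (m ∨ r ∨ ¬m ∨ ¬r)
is always true.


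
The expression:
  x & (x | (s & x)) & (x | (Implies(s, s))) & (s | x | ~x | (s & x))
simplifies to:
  x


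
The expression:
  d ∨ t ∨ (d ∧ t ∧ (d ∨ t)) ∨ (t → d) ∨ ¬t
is always true.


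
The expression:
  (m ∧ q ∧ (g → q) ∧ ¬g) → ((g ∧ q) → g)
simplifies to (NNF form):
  True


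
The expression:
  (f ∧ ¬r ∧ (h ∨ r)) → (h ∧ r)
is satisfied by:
  {r: True, h: False, f: False}
  {h: False, f: False, r: False}
  {f: True, r: True, h: False}
  {f: True, h: False, r: False}
  {r: True, h: True, f: False}
  {h: True, r: False, f: False}
  {f: True, h: True, r: True}


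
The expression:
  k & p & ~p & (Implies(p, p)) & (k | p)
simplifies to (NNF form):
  False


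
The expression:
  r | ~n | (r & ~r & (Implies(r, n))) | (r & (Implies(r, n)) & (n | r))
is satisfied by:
  {r: True, n: False}
  {n: False, r: False}
  {n: True, r: True}


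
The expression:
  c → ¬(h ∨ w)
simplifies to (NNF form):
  (¬h ∧ ¬w) ∨ ¬c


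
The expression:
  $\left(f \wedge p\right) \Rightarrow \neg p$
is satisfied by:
  {p: False, f: False}
  {f: True, p: False}
  {p: True, f: False}


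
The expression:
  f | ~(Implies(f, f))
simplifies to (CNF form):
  f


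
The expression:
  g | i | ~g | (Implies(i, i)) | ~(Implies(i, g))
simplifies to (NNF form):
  True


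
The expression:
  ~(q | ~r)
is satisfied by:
  {r: True, q: False}


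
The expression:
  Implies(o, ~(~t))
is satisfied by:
  {t: True, o: False}
  {o: False, t: False}
  {o: True, t: True}


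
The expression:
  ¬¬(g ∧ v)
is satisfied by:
  {g: True, v: True}


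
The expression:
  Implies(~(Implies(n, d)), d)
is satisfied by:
  {d: True, n: False}
  {n: False, d: False}
  {n: True, d: True}


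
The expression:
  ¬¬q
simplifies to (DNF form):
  q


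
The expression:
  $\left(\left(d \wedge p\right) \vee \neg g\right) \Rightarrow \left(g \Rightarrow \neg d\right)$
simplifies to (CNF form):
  $\neg d \vee \neg g \vee \neg p$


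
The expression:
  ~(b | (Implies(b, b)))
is never true.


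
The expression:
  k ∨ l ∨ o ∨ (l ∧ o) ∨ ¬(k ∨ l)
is always true.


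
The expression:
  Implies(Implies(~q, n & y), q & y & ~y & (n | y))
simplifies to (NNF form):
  ~q & (~n | ~y)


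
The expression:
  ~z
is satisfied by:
  {z: False}


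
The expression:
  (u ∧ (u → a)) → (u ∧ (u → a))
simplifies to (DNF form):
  True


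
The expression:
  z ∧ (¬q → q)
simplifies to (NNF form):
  q ∧ z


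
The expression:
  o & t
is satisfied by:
  {t: True, o: True}


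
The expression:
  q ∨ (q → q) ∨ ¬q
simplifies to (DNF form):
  True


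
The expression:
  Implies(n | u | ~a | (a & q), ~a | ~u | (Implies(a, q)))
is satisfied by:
  {q: True, u: False, a: False}
  {u: False, a: False, q: False}
  {a: True, q: True, u: False}
  {a: True, u: False, q: False}
  {q: True, u: True, a: False}
  {u: True, q: False, a: False}
  {a: True, u: True, q: True}


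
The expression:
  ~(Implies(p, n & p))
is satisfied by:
  {p: True, n: False}


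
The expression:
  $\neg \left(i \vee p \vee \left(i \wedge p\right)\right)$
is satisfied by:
  {i: False, p: False}


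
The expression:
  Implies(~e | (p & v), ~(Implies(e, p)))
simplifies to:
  e & (~p | ~v)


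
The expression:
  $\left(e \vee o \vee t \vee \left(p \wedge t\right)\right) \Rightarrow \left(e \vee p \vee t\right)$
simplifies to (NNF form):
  $e \vee p \vee t \vee \neg o$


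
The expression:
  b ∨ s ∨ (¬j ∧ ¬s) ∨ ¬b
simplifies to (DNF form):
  True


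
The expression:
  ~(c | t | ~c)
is never true.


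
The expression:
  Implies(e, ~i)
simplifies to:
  ~e | ~i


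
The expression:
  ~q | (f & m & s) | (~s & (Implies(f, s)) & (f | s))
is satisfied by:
  {f: True, s: True, m: True, q: False}
  {f: True, s: True, m: False, q: False}
  {f: True, m: True, s: False, q: False}
  {f: True, m: False, s: False, q: False}
  {s: True, m: True, f: False, q: False}
  {s: True, m: False, f: False, q: False}
  {m: True, f: False, s: False, q: False}
  {m: False, f: False, s: False, q: False}
  {q: True, f: True, s: True, m: True}


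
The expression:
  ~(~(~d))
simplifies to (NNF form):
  ~d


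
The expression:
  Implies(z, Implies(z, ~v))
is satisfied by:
  {v: False, z: False}
  {z: True, v: False}
  {v: True, z: False}


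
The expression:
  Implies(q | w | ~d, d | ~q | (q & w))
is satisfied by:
  {d: True, w: True, q: False}
  {d: True, w: False, q: False}
  {w: True, d: False, q: False}
  {d: False, w: False, q: False}
  {d: True, q: True, w: True}
  {d: True, q: True, w: False}
  {q: True, w: True, d: False}


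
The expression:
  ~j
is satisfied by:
  {j: False}


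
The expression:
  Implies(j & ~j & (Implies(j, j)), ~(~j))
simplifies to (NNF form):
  True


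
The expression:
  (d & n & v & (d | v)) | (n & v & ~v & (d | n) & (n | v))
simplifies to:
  d & n & v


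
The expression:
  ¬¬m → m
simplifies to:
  True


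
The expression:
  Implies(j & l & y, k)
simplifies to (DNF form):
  k | ~j | ~l | ~y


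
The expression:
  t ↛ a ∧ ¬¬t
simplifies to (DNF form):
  t ∧ ¬a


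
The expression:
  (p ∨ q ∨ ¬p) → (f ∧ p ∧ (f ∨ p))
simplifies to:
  f ∧ p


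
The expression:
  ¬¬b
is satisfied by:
  {b: True}


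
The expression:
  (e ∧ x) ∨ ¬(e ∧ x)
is always true.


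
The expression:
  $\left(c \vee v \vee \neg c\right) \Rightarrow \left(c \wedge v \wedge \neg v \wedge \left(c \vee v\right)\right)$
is never true.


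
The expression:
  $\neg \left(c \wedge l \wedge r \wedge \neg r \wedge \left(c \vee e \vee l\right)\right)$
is always true.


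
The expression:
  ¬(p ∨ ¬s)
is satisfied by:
  {s: True, p: False}


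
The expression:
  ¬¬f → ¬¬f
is always true.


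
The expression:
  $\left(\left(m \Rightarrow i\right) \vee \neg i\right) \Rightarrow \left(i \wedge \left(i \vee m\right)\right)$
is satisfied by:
  {i: True}


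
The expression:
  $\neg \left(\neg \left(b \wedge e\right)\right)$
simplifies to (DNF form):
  $b \wedge e$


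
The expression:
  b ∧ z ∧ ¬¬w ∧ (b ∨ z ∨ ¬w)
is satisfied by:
  {z: True, w: True, b: True}


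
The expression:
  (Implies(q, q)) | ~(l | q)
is always true.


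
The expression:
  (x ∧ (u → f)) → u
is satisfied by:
  {u: True, x: False}
  {x: False, u: False}
  {x: True, u: True}


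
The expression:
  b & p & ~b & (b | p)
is never true.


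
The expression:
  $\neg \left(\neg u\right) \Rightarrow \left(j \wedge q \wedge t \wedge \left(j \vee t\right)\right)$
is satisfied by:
  {q: True, j: True, t: True, u: False}
  {q: True, j: True, t: False, u: False}
  {q: True, t: True, j: False, u: False}
  {q: True, t: False, j: False, u: False}
  {j: True, t: True, q: False, u: False}
  {j: True, q: False, t: False, u: False}
  {j: False, t: True, q: False, u: False}
  {j: False, q: False, t: False, u: False}
  {q: True, u: True, j: True, t: True}


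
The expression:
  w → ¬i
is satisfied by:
  {w: False, i: False}
  {i: True, w: False}
  {w: True, i: False}


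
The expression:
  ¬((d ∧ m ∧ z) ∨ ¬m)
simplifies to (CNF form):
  m ∧ (¬d ∨ ¬z)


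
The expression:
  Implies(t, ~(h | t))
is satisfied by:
  {t: False}


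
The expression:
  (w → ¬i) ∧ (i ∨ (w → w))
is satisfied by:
  {w: False, i: False}
  {i: True, w: False}
  {w: True, i: False}


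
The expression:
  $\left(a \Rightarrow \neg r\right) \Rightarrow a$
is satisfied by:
  {a: True}


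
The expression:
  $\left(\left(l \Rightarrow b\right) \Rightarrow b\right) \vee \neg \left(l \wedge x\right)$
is always true.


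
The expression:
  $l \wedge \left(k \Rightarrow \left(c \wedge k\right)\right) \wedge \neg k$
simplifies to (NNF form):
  $l \wedge \neg k$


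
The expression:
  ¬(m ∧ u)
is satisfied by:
  {u: False, m: False}
  {m: True, u: False}
  {u: True, m: False}


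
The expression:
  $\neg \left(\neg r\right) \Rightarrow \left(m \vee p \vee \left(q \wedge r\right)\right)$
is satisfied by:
  {q: True, m: True, p: True, r: False}
  {q: True, m: True, p: False, r: False}
  {q: True, p: True, m: False, r: False}
  {q: True, p: False, m: False, r: False}
  {m: True, p: True, q: False, r: False}
  {m: True, p: False, q: False, r: False}
  {p: True, q: False, m: False, r: False}
  {p: False, q: False, m: False, r: False}
  {r: True, q: True, m: True, p: True}
  {r: True, q: True, m: True, p: False}
  {r: True, q: True, p: True, m: False}
  {r: True, q: True, p: False, m: False}
  {r: True, m: True, p: True, q: False}
  {r: True, m: True, p: False, q: False}
  {r: True, p: True, m: False, q: False}


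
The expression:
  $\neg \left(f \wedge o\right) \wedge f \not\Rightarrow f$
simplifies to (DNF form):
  $\text{False}$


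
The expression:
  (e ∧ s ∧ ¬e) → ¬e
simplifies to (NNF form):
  True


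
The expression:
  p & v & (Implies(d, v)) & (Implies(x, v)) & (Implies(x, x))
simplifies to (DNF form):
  p & v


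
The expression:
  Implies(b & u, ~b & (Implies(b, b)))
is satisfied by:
  {u: False, b: False}
  {b: True, u: False}
  {u: True, b: False}


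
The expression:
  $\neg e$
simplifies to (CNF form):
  $\neg e$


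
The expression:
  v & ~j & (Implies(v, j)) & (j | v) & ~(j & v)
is never true.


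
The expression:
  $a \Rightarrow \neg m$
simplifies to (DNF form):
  $\neg a \vee \neg m$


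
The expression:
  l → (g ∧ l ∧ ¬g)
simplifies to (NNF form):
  ¬l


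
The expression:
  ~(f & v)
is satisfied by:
  {v: False, f: False}
  {f: True, v: False}
  {v: True, f: False}


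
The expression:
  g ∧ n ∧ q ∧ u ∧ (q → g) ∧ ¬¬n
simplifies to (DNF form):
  g ∧ n ∧ q ∧ u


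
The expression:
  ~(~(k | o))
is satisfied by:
  {k: True, o: True}
  {k: True, o: False}
  {o: True, k: False}


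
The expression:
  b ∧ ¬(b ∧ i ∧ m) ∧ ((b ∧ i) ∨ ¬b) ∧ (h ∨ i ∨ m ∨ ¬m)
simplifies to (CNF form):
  b ∧ i ∧ ¬m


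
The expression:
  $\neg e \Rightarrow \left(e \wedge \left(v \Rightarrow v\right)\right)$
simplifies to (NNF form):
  $e$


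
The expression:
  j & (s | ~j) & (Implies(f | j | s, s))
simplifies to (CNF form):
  j & s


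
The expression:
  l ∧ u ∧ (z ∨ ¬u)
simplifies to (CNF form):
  l ∧ u ∧ z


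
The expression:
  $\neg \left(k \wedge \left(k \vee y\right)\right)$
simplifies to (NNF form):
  $\neg k$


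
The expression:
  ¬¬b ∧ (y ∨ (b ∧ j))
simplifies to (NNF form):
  b ∧ (j ∨ y)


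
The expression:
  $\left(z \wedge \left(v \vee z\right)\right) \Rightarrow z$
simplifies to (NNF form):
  $\text{True}$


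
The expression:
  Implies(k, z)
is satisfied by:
  {z: True, k: False}
  {k: False, z: False}
  {k: True, z: True}


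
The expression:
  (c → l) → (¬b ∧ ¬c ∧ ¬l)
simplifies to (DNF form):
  (c ∧ ¬l) ∨ (¬b ∧ ¬l)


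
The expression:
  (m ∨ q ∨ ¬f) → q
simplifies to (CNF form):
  (f ∨ q) ∧ (q ∨ ¬m)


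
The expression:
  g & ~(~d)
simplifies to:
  d & g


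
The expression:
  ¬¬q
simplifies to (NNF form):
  q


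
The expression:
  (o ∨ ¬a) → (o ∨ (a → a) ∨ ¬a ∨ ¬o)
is always true.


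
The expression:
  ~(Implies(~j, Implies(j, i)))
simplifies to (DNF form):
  False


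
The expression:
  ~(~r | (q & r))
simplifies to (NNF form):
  r & ~q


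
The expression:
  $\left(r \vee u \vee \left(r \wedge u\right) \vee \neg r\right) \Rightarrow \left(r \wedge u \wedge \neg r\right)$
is never true.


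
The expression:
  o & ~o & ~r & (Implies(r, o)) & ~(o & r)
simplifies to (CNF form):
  False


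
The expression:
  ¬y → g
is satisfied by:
  {y: True, g: True}
  {y: True, g: False}
  {g: True, y: False}


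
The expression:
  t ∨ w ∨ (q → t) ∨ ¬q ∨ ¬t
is always true.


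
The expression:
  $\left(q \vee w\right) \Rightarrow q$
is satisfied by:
  {q: True, w: False}
  {w: False, q: False}
  {w: True, q: True}


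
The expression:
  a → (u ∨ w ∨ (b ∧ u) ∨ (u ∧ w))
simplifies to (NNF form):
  u ∨ w ∨ ¬a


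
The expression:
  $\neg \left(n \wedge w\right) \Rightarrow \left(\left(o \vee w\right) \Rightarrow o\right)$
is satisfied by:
  {n: True, o: True, w: False}
  {n: True, w: False, o: False}
  {o: True, w: False, n: False}
  {o: False, w: False, n: False}
  {n: True, o: True, w: True}
  {n: True, w: True, o: False}
  {o: True, w: True, n: False}


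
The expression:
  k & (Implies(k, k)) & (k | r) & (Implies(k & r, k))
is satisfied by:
  {k: True}


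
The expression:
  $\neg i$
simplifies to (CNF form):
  $\neg i$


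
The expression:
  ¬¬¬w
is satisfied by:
  {w: False}


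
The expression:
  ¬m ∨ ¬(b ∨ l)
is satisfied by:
  {b: False, m: False, l: False}
  {l: True, b: False, m: False}
  {b: True, l: False, m: False}
  {l: True, b: True, m: False}
  {m: True, l: False, b: False}


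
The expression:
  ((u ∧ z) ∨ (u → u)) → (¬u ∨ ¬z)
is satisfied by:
  {u: False, z: False}
  {z: True, u: False}
  {u: True, z: False}


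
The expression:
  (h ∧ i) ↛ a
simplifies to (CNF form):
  h ∧ i ∧ ¬a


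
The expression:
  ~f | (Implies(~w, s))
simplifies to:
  s | w | ~f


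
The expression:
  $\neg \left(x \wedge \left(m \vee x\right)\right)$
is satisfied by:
  {x: False}


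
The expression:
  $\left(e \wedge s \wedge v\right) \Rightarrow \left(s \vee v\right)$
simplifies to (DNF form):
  $\text{True}$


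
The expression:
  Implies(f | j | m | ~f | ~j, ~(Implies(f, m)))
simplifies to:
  f & ~m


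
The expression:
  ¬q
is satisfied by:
  {q: False}


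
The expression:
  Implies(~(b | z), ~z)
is always true.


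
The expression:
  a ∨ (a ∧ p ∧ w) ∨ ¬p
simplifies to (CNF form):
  a ∨ ¬p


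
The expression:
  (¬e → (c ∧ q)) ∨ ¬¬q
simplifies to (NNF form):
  e ∨ q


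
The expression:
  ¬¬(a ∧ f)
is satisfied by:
  {a: True, f: True}


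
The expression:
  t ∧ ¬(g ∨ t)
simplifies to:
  False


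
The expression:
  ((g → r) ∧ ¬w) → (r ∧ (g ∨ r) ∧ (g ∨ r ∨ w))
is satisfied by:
  {r: True, g: True, w: True}
  {r: True, g: True, w: False}
  {r: True, w: True, g: False}
  {r: True, w: False, g: False}
  {g: True, w: True, r: False}
  {g: True, w: False, r: False}
  {w: True, g: False, r: False}


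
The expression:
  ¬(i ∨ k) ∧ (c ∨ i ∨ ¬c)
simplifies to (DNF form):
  ¬i ∧ ¬k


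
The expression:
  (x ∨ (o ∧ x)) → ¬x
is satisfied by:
  {x: False}


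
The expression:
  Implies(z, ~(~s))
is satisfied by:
  {s: True, z: False}
  {z: False, s: False}
  {z: True, s: True}


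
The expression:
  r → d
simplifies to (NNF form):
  d ∨ ¬r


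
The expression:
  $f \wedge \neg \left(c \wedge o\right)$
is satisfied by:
  {f: True, c: False, o: False}
  {o: True, f: True, c: False}
  {c: True, f: True, o: False}


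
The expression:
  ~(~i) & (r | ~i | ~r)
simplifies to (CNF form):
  i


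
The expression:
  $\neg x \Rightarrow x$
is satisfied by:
  {x: True}


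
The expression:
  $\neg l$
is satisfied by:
  {l: False}


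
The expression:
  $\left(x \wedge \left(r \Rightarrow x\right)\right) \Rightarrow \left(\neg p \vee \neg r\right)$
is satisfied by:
  {p: False, x: False, r: False}
  {r: True, p: False, x: False}
  {x: True, p: False, r: False}
  {r: True, x: True, p: False}
  {p: True, r: False, x: False}
  {r: True, p: True, x: False}
  {x: True, p: True, r: False}


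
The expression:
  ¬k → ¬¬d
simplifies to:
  d ∨ k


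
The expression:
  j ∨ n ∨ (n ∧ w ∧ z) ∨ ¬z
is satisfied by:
  {n: True, j: True, z: False}
  {n: True, j: False, z: False}
  {j: True, n: False, z: False}
  {n: False, j: False, z: False}
  {n: True, z: True, j: True}
  {n: True, z: True, j: False}
  {z: True, j: True, n: False}


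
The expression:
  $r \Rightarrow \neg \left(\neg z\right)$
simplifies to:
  $z \vee \neg r$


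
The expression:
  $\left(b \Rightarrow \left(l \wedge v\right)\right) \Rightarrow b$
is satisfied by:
  {b: True}


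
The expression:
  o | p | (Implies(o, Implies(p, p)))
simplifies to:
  True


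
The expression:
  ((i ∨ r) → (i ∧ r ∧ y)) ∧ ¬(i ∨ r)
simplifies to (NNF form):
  ¬i ∧ ¬r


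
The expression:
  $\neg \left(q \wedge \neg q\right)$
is always true.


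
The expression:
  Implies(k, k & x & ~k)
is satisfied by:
  {k: False}


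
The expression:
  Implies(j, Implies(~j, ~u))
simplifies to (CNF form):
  True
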